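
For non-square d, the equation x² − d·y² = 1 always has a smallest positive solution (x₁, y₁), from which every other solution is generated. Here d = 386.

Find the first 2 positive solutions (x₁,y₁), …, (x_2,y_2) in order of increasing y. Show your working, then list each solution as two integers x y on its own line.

111555 5678
24889036049 1266818580

d=386: √d = [19; 1,1,1,4,1,18,1,4,1,1,1,38] (ℓ=12, even), read p_11/q_11
a_0=19:  p_0=19·1+0=19,  q_0=19·0+1=1
…
a_2=1:  p_2=1·20+19=39,  q_2=1·1+1=2
…
a_4=4:  p_4=4·59+39=275,  q_4=4·3+2=14
a_5=1:  p_5=1·275+59=334,  q_5=1·14+3=17
…
a_7=1:  p_7=1·6287+334=6621,  q_7=1·320+17=337
a_8=4:  p_8=4·6621+6287=32771,  q_8=4·337+320=1668
a_9=1:  p_9=1·32771+6621=39392,  q_9=1·1668+337=2005
a_10=1:  p_10=1·39392+32771=72163,  q_10=1·2005+1668=3673
a_11=1:  p_11=1·72163+39392=111555,  q_11=1·3673+2005=5678
→ (111555, 5678).  Check: 111555²=12444518025, 386·5678²=12444518024, difference 1.
(111555+5678√386)^2 = 24889036049 + 1266818580√386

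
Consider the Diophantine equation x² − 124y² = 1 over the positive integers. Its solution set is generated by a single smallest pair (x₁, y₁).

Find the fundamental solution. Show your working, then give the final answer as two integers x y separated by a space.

4620799 414960

√124 → a₀=11, period (7,2,1,1,1,…,2,7,22); ℓ=16 even so k=15
k=0  a_k=11  p_k/q_k = 11/1
k=1  a_k=7  p_k/q_k = 78/7
…
k=5  a_k=1  p_k/q_k = 657/59
k=6  a_k=3  p_k/q_k = 2383/214
k=7  a_k=1  p_k/q_k = 3040/273
…
k=9  a_k=1  p_k/q_k = 17583/1579
…
k=12  a_k=1  p_k/q_k = 152167/13665
…
k=14  a_k=2  p_k/q_k = 626251/56239
k=15  a_k=7  p_k/q_k = 4620799/414960
fundamental: x₁=4620799, y₁=414960  (since 21351783398401 − 124·172191801600 = 1)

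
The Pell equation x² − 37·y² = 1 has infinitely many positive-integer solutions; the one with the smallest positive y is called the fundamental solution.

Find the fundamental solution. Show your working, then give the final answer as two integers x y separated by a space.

√37 = [6; 12, …], period ℓ=1 (odd) → k=1
step 0: (6, 1)  from 6·(1,0) + (0,1)
step 1: (73, 12)  from 12·(6,1) + (1,0)
→ (73, 12).  Check: 73²=5329, 37·12²=5328, difference 1.

73 12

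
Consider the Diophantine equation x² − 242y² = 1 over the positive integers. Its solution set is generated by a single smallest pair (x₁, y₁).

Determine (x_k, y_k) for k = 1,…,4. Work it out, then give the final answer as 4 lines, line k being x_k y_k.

√242 = [15; 1,1,3,1,14,1,3,1,1,30, …], period ℓ=10 (even) → k=9
a_0=15:  p_0=15·1+0=15,  q_0=15·0+1=1
…
a_5=14:  p_5=14·140+109=2069,  q_5=14·9+7=133
…
a_7=3:  p_7=3·2209+2069=8696,  q_7=3·142+133=559
a_8=1:  p_8=1·8696+2209=10905,  q_8=1·559+142=701
a_9=1:  p_9=1·10905+8696=19601,  q_9=1·701+559=1260
(x₁, y₁) = (19601, 1260);  19601² − 242·1260² = 1 ✓
k=2:  x_2 = 19601·19601+242·1260·1260 = 768398401,  y_2 = 19601·1260+1260·19601 = 49394520
k=3:  x_3 = 19601·768398401+242·1260·49394520 = 30122754096401,  y_3 = 19601·49394520+1260·768398401 = 1936363971780
k=4:  x_4 = 19601·30122754096401+242·1260·1936363971780 = 1180872205318713601,  y_4 = 19601·1936363971780+1260·30122754096401 = 75909340372325040

19601 1260
768398401 49394520
30122754096401 1936363971780
1180872205318713601 75909340372325040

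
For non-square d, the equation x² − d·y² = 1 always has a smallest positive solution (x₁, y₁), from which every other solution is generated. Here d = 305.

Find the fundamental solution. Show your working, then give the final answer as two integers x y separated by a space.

489 28

[17; 2,6,2,34] for √305; ℓ=4 ⇒ convergent index 3
i=0: a=17 ⇒ p=17, q=1
i=1: a=2 ⇒ p=35, q=2
i=2: a=6 ⇒ p=227, q=13
i=3: a=2 ⇒ p=489, q=28
(x₁, y₁) = (489, 28);  489² − 305·28² = 1 ✓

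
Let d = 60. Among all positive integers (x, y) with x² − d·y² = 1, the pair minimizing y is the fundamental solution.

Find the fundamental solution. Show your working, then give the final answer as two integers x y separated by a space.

√60 → a₀=7, period (1,2,1,14); ℓ=4 even so k=3
i=0: a=7 ⇒ p=7, q=1
i=1: a=1 ⇒ p=8, q=1
i=2: a=2 ⇒ p=23, q=3
i=3: a=1 ⇒ p=31, q=4
→ (31, 4).  Check: 31²=961, 60·4²=960, difference 1.

31 4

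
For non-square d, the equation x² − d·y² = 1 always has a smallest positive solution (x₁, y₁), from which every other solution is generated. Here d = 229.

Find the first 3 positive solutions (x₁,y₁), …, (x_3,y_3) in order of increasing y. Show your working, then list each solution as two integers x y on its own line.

d=229: √d = [15; 7,1,1,7,30] (ℓ=5, odd), read p_9/q_9
step 0: (15, 1)  from 15·(1,0) + (0,1)
step 1: (106, 7)  from 7·(15,1) + (1,0)
…
step 3: (227, 15)  from 1·(121,8) + (106,7)
step 4: (1710, 113)  from 7·(227,15) + (121,8)
step 5: (51527, 3405)  from 30·(1710,113) + (227,15)
step 6: (362399, 23948)  from 7·(51527,3405) + (1710,113)
step 7: (413926, 27353)  from 1·(362399,23948) + (51527,3405)
step 8: (776325, 51301)  from 1·(413926,27353) + (362399,23948)
step 9: (5848201, 386460)  from 7·(776325,51301) + (413926,27353)
(x₁, y₁) = (5848201, 386460);  5848201² − 229·386460² = 1 ✓
(5848201+386460√229)^2 = 68402909872801 + 4520191516920√229
(5848201+386460√229)^3 = 800067931842043513801 + 52869977098885735380√229

5848201 386460
68402909872801 4520191516920
800067931842043513801 52869977098885735380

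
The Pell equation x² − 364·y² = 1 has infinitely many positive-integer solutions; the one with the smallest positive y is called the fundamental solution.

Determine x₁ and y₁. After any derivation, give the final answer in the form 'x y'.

√364 → a₀=19, period (12,1,2,3,1,8,1,3,2,1,12,38); ℓ=12 even so k=11
step 0: (19, 1)  from 19·(1,0) + (0,1)
step 1: (229, 12)  from 12·(19,1) + (1,0)
step 2: (248, 13)  from 1·(229,12) + (19,1)
…
step 4: (2423, 127)  from 3·(725,38) + (248,13)
step 5: (3148, 165)  from 1·(2423,127) + (725,38)
…
step 7: (30755, 1612)  from 1·(27607,1447) + (3148,165)
step 8: (119872, 6283)  from 3·(30755,1612) + (27607,1447)
…
step 10: (390371, 20461)  from 1·(270499,14178) + (119872,6283)
step 11: (4954951, 259710)  from 12·(390371,20461) + (270499,14178)
fundamental: x₁=4954951, y₁=259710  (since 24551539412401 − 364·67449284100 = 1)

4954951 259710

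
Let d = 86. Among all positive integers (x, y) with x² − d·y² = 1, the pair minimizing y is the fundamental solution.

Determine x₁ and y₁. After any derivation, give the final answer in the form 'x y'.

10405 1122

d=86: √d = [9; 3,1,1,1,8,1,1,1,3,18] (ℓ=10, even), read p_9/q_9
step 0: (9, 1)  from 9·(1,0) + (0,1)
…
step 2: (37, 4)  from 1·(28,3) + (9,1)
…
step 4: (102, 11)  from 1·(65,7) + (37,4)
step 5: (881, 95)  from 8·(102,11) + (65,7)
…
step 7: (1864, 201)  from 1·(983,106) + (881,95)
step 8: (2847, 307)  from 1·(1864,201) + (983,106)
step 9: (10405, 1122)  from 3·(2847,307) + (1864,201)
→ (10405, 1122).  Check: 10405²=108264025, 86·1122²=108264024, difference 1.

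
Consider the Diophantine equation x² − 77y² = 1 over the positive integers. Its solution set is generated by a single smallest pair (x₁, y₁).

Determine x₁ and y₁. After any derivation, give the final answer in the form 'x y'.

351 40

√77 → a₀=8, period (1,3,2,3,1,16); ℓ=6 even so k=5
i=0: a=8 ⇒ p=8, q=1
i=1: a=1 ⇒ p=9, q=1
i=2: a=3 ⇒ p=35, q=4
i=3: a=2 ⇒ p=79, q=9
i=4: a=3 ⇒ p=272, q=31
i=5: a=1 ⇒ p=351, q=40
fundamental: x₁=351, y₁=40  (since 123201 − 77·1600 = 1)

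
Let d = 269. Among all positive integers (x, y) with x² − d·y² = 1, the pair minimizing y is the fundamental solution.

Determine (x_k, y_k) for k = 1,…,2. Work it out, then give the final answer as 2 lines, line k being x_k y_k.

13449 820
361751201 22056360

d=269: √d = [16; 2,2,32] (ℓ=3, odd), read p_5/q_5
i=0: a=16 ⇒ p=16, q=1
…
i=4: a=2 ⇒ p=5396, q=329
i=5: a=2 ⇒ p=13449, q=820
→ (13449, 820).  Check: 13449²=180875601, 269·820²=180875600, difference 1.
(13449+820√269)^2 = 361751201 + 22056360√269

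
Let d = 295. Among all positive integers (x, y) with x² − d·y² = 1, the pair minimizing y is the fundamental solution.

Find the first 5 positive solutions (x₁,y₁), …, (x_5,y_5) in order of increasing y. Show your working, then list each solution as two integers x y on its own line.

2024999 117900
8201241900001 477494764200
33215013292518224999 1933852840020353700
134520737404664024967600001 7832100134376274949528400
544808717447381276777437550624999 31719989880021710940200100589500

[17; 5,1,2,3,2,6,2,3,2,1,5,34] for √295; ℓ=12 ⇒ convergent index 11
k=0  a_k=17  p_k/q_k = 17/1
…
k=3  a_k=2  p_k/q_k = 292/17
…
k=5  a_k=2  p_k/q_k = 2250/131
…
k=8  a_k=3  p_k/q_k = 108103/6294
…
k=10  a_k=1  p_k/q_k = 355517/20699
k=11  a_k=5  p_k/q_k = 2024999/117900
(x₁, y₁) = (2024999, 117900);  2024999² − 295·117900² = 1 ✓
n=2: (2024999,117900)∘(2024999,117900) = (2024999·2024999+295·117900·117900, 2024999·117900+117900·2024999) = (8201241900001,477494764200)
n=3: (8201241900001,477494764200)∘(2024999,117900) = (2024999·8201241900001+295·117900·477494764200, 2024999·477494764200+117900·8201241900001) = (33215013292518224999,1933852840020353700)
n=4: (33215013292518224999,1933852840020353700)∘(2024999,117900) = (2024999·33215013292518224999+295·117900·1933852840020353700, 2024999·1933852840020353700+117900·33215013292518224999) = (134520737404664024967600001,7832100134376274949528400)
n=5: (134520737404664024967600001,7832100134376274949528400)∘(2024999,117900) = (2024999·134520737404664024967600001+295·117900·7832100134376274949528400, 2024999·7832100134376274949528400+117900·134520737404664024967600001) = (544808717447381276777437550624999,31719989880021710940200100589500)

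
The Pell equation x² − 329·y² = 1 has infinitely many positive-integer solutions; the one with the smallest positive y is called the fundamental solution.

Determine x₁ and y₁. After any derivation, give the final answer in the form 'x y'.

d=329: √d = [18; 7,4,2,1,1,4,1,1,2,4,7,36] (ℓ=12, even), read p_11/q_11
k=0  a_k=18  p_k/q_k = 18/1
…
k=2  a_k=4  p_k/q_k = 526/29
…
k=7  a_k=1  p_k/q_k = 16125/889
…
k=9  a_k=2  p_k/q_k = 74857/4127
k=10  a_k=4  p_k/q_k = 328794/18127
k=11  a_k=7  p_k/q_k = 2376415/131016
fundamental: x₁=2376415, y₁=131016  (since 5647348252225 − 329·17165192256 = 1)

2376415 131016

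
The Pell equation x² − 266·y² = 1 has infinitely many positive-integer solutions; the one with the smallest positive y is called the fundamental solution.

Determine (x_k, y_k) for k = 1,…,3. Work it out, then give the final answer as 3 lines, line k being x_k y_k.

685 42
938449 57540
1285674445 78829758

d=266: √d = [16; 3,4,3,32] (ℓ=4, even), read p_3/q_3
a_0=16:  p_0=16·1+0=16,  q_0=16·0+1=1
a_1=3:  p_1=3·16+1=49,  q_1=3·1+0=3
a_2=4:  p_2=4·49+16=212,  q_2=4·3+1=13
a_3=3:  p_3=3·212+49=685,  q_3=3·13+3=42
→ (685, 42).  Check: 685²=469225, 266·42²=469224, difference 1.
n=2: (685,42)∘(685,42) = (685·685+266·42·42, 685·42+42·685) = (938449,57540)
n=3: (938449,57540)∘(685,42) = (685·938449+266·42·57540, 685·57540+42·938449) = (1285674445,78829758)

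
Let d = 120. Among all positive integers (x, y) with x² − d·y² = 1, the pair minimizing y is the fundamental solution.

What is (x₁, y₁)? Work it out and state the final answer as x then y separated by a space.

√120 = [10; 1,20, …], period ℓ=2 (even) → k=1
i=0: a=10 ⇒ p=10, q=1
i=1: a=1 ⇒ p=11, q=1
→ (11, 1).  Check: 11²=121, 120·1²=120, difference 1.

11 1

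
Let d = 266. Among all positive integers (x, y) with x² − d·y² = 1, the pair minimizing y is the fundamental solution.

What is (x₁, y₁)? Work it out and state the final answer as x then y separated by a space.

685 42

√266 → a₀=16, period (3,4,3,32); ℓ=4 even so k=3
i=0: a=16 ⇒ p=16, q=1
…
i=2: a=4 ⇒ p=212, q=13
i=3: a=3 ⇒ p=685, q=42
→ (685, 42).  Check: 685²=469225, 266·42²=469224, difference 1.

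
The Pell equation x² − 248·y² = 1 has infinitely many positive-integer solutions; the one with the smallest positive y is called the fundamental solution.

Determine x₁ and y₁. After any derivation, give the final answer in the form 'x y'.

√248 → a₀=15, period (1,2,1,30); ℓ=4 even so k=3
step 0: (15, 1)  from 15·(1,0) + (0,1)
step 1: (16, 1)  from 1·(15,1) + (1,0)
step 2: (47, 3)  from 2·(16,1) + (15,1)
step 3: (63, 4)  from 1·(47,3) + (16,1)
→ (63, 4).  Check: 63²=3969, 248·4²=3968, difference 1.

63 4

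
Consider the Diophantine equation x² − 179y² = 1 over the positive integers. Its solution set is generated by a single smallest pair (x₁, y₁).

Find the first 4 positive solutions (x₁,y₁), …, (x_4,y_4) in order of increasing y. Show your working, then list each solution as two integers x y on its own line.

[13; 2,1,1,1,3,…,1,2,26] for √179; ℓ=14 ⇒ convergent index 13
a_0=13:  p_0=13·1+0=13,  q_0=13·0+1=1
…
a_2=1:  p_2=1·27+13=40,  q_2=1·2+1=3
a_3=1:  p_3=1·40+27=67,  q_3=1·3+2=5
…
a_8=5:  p_8=5·26999+2047=137042,  q_8=5·2018+153=10243
…
a_12=1:  p_12=1·1013292+575167=1588459,  q_12=1·75737+42990=118727
a_13=2:  p_13=2·1588459+1013292=4190210,  q_13=2·118727+75737=313191
fundamental: x₁=4190210, y₁=313191  (since 17557859844100 − 179·98088602481 = 1)
k=2:  x_2 = 4190210·4190210+179·313191·313191 = 35115719688199,  y_2 = 4190210·313191+313191·4190210 = 2624672120220
k=3:  x_3 = 4190210·35115719688199+179·313191·2624672120220 = 294284479589372473370,  y_3 = 4190210·2624672120220+313191·35115719688199 = 21995854729733779209
k=4:  x_4 = 4190210·294284479589372473370+179·313191·21995854729733779209 = 2466227538440333747559727201,  y_4 = 4190210·21995854729733779209+313191·294284479589372473370 = 184334500894152933286567560

4190210 313191
35115719688199 2624672120220
294284479589372473370 21995854729733779209
2466227538440333747559727201 184334500894152933286567560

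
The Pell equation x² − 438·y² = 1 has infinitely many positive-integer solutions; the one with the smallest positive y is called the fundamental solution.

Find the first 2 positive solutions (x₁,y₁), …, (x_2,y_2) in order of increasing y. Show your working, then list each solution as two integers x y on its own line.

293 14
171697 8204

√438 = [20; 1,12,1,40, …], period ℓ=4 (even) → k=3
a_0=20:  p_0=20·1+0=20,  q_0=20·0+1=1
…
a_2=12:  p_2=12·21+20=272,  q_2=12·1+1=13
a_3=1:  p_3=1·272+21=293,  q_3=1·13+1=14
(x₁, y₁) = (293, 14);  293² − 438·14² = 1 ✓
k=2:  x_2 = 293·293+438·14·14 = 171697,  y_2 = 293·14+14·293 = 8204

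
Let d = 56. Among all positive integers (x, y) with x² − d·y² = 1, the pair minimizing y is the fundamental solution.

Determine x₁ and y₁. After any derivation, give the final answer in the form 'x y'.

d=56: √d = [7; 2,14] (ℓ=2, even), read p_1/q_1
k=0  a_k=7  p_k/q_k = 7/1
k=1  a_k=2  p_k/q_k = 15/2
(x₁, y₁) = (15, 2);  15² − 56·2² = 1 ✓

15 2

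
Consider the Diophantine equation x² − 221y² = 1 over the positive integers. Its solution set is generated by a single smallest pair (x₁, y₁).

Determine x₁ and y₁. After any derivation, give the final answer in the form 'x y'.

d=221: √d = [14; 1,6,2,6,1,28] (ℓ=6, even), read p_5/q_5
a_0=14:  p_0=14·1+0=14,  q_0=14·0+1=1
a_1=1:  p_1=1·14+1=15,  q_1=1·1+0=1
…
a_4=6:  p_4=6·223+104=1442,  q_4=6·15+7=97
a_5=1:  p_5=1·1442+223=1665,  q_5=1·97+15=112
(x₁, y₁) = (1665, 112);  1665² − 221·112² = 1 ✓

1665 112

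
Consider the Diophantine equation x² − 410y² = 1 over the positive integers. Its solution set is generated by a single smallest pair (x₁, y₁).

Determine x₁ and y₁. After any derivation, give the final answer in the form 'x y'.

√410 = [20; 4,40, …], period ℓ=2 (even) → k=1
i=0: a=20 ⇒ p=20, q=1
i=1: a=4 ⇒ p=81, q=4
(x₁, y₁) = (81, 4);  81² − 410·4² = 1 ✓

81 4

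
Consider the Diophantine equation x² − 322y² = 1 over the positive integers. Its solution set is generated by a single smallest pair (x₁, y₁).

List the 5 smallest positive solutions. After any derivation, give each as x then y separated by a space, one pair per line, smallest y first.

323 18
208657 11628
134792099 7511670
87075487297 4852527192
56250630001763 3134725054362

d=322: √d = [17; 1,16,1,34] (ℓ=4, even), read p_3/q_3
a_0=17:  p_0=17·1+0=17,  q_0=17·0+1=1
a_1=1:  p_1=1·17+1=18,  q_1=1·1+0=1
a_2=16:  p_2=16·18+17=305,  q_2=16·1+1=17
a_3=1:  p_3=1·305+18=323,  q_3=1·17+1=18
(x₁, y₁) = (323, 18);  323² − 322·18² = 1 ✓
(x_2, y_2) = (323·323 + 322·18·18, 323·18 + 18·323) = (208657, 11628)
(x_3, y_3) = (323·208657 + 322·18·11628, 323·11628 + 18·208657) = (134792099, 7511670)
(x_4, y_4) = (323·134792099 + 322·18·7511670, 323·7511670 + 18·134792099) = (87075487297, 4852527192)
(x_5, y_5) = (323·87075487297 + 322·18·4852527192, 323·4852527192 + 18·87075487297) = (56250630001763, 3134725054362)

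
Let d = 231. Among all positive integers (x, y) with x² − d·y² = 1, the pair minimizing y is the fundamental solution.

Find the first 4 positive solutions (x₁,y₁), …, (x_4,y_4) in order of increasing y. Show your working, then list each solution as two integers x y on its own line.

[15; 5,30] for √231; ℓ=2 ⇒ convergent index 1
i=0: a=15 ⇒ p=15, q=1
i=1: a=5 ⇒ p=76, q=5
fundamental: x₁=76, y₁=5  (since 5776 − 231·25 = 1)
n=2: (76,5)∘(76,5) = (76·76+231·5·5, 76·5+5·76) = (11551,760)
n=3: (11551,760)∘(76,5) = (76·11551+231·5·760, 76·760+5·11551) = (1755676,115515)
n=4: (1755676,115515)∘(76,5) = (76·1755676+231·5·115515, 76·115515+5·1755676) = (266851201,17557520)

76 5
11551 760
1755676 115515
266851201 17557520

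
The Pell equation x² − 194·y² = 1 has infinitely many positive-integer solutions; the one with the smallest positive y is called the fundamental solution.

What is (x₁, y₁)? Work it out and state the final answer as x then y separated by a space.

195 14

√194 = [13; 1,12,1,26, …], period ℓ=4 (even) → k=3
a_0=13:  p_0=13·1+0=13,  q_0=13·0+1=1
…
a_2=12:  p_2=12·14+13=181,  q_2=12·1+1=13
a_3=1:  p_3=1·181+14=195,  q_3=1·13+1=14
fundamental: x₁=195, y₁=14  (since 38025 − 194·196 = 1)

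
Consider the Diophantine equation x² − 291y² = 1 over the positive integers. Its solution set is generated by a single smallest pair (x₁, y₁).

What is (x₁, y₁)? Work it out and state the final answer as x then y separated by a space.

√291 = [17; 17,34, …], period ℓ=2 (even) → k=1
i=0: a=17 ⇒ p=17, q=1
i=1: a=17 ⇒ p=290, q=17
(x₁, y₁) = (290, 17);  290² − 291·17² = 1 ✓

290 17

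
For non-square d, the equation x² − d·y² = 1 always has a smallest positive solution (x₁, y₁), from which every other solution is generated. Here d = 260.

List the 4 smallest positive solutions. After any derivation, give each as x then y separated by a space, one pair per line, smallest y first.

129 8
33281 2064
8586369 532504
2215249921 137383968

d=260: √d = [16; 8,32] (ℓ=2, even), read p_1/q_1
k=0  a_k=16  p_k/q_k = 16/1
k=1  a_k=8  p_k/q_k = 129/8
fundamental: x₁=129, y₁=8  (since 16641 − 260·64 = 1)
k=2:  x_2 = 129·129+260·8·8 = 33281,  y_2 = 129·8+8·129 = 2064
k=3:  x_3 = 129·33281+260·8·2064 = 8586369,  y_3 = 129·2064+8·33281 = 532504
k=4:  x_4 = 129·8586369+260·8·532504 = 2215249921,  y_4 = 129·532504+8·8586369 = 137383968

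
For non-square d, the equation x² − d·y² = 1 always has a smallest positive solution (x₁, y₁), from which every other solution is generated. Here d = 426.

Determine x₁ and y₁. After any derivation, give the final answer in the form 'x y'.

√426 = [20; 1,1,1,3,2,6,2,3,1,1,1,40, …], period ℓ=12 (even) → k=11
step 0: (20, 1)  from 20·(1,0) + (0,1)
…
step 2: (41, 2)  from 1·(21,1) + (20,1)
…
step 9: (31971, 1549)  from 1·(24809,1202) + (7162,347)
step 10: (56780, 2751)  from 1·(31971,1549) + (24809,1202)
step 11: (88751, 4300)  from 1·(56780,2751) + (31971,1549)
→ (88751, 4300).  Check: 88751²=7876740001, 426·4300²=7876740000, difference 1.

88751 4300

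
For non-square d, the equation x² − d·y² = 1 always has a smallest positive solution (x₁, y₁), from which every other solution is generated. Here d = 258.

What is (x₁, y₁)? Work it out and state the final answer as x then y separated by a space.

d=258: √d = [16; 16,32] (ℓ=2, even), read p_1/q_1
k=0  a_k=16  p_k/q_k = 16/1
k=1  a_k=16  p_k/q_k = 257/16
→ (257, 16).  Check: 257²=66049, 258·16²=66048, difference 1.

257 16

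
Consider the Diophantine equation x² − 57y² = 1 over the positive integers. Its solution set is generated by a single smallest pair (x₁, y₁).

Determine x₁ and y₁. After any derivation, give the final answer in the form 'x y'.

151 20

d=57: √d = [7; 1,1,4,1,1,14] (ℓ=6, even), read p_5/q_5
i=0: a=7 ⇒ p=7, q=1
…
i=3: a=4 ⇒ p=68, q=9
i=4: a=1 ⇒ p=83, q=11
i=5: a=1 ⇒ p=151, q=20
→ (151, 20).  Check: 151²=22801, 57·20²=22800, difference 1.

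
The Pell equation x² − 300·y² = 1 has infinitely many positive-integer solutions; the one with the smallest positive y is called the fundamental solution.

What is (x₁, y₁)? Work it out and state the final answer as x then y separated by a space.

1351 78

[17; 3,8,3,34] for √300; ℓ=4 ⇒ convergent index 3
i=0: a=17 ⇒ p=17, q=1
…
i=2: a=8 ⇒ p=433, q=25
i=3: a=3 ⇒ p=1351, q=78
(x₁, y₁) = (1351, 78);  1351² − 300·78² = 1 ✓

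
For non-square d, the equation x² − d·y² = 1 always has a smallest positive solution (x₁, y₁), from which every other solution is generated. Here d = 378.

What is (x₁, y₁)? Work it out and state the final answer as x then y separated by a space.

8749 450

√378 = [19; 2,3,1,4,1,3,2,38, …], period ℓ=8 (even) → k=7
k=0  a_k=19  p_k/q_k = 19/1
…
k=2  a_k=3  p_k/q_k = 136/7
k=3  a_k=1  p_k/q_k = 175/9
k=4  a_k=4  p_k/q_k = 836/43
…
k=6  a_k=3  p_k/q_k = 3869/199
k=7  a_k=2  p_k/q_k = 8749/450
(x₁, y₁) = (8749, 450);  8749² − 378·450² = 1 ✓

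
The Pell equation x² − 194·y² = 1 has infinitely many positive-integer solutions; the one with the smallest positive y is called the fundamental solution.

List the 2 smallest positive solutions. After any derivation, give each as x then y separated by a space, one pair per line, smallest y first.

√194 = [13; 1,12,1,26, …], period ℓ=4 (even) → k=3
step 0: (13, 1)  from 13·(1,0) + (0,1)
…
step 2: (181, 13)  from 12·(14,1) + (13,1)
step 3: (195, 14)  from 1·(181,13) + (14,1)
(x₁, y₁) = (195, 14);  195² − 194·14² = 1 ✓
(195+14√194)^2 = 76049 + 5460√194

195 14
76049 5460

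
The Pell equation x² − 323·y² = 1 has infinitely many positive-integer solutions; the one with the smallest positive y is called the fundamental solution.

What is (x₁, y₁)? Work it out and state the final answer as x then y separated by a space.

18 1

d=323: √d = [17; 1,34] (ℓ=2, even), read p_1/q_1
a_0=17:  p_0=17·1+0=17,  q_0=17·0+1=1
a_1=1:  p_1=1·17+1=18,  q_1=1·1+0=1
(x₁, y₁) = (18, 1);  18² − 323·1² = 1 ✓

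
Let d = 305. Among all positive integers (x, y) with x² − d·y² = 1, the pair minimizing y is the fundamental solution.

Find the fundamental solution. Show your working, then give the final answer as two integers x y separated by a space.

[17; 2,6,2,34] for √305; ℓ=4 ⇒ convergent index 3
step 0: (17, 1)  from 17·(1,0) + (0,1)
step 1: (35, 2)  from 2·(17,1) + (1,0)
step 2: (227, 13)  from 6·(35,2) + (17,1)
step 3: (489, 28)  from 2·(227,13) + (35,2)
(x₁, y₁) = (489, 28);  489² − 305·28² = 1 ✓

489 28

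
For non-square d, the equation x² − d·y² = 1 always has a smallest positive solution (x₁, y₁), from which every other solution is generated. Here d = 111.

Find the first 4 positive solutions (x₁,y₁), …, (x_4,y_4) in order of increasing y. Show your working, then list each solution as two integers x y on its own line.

√111 = [10; 1,1,6,1,1,20, …], period ℓ=6 (even) → k=5
step 0: (10, 1)  from 10·(1,0) + (0,1)
step 1: (11, 1)  from 1·(10,1) + (1,0)
step 2: (21, 2)  from 1·(11,1) + (10,1)
…
step 4: (158, 15)  from 1·(137,13) + (21,2)
step 5: (295, 28)  from 1·(158,15) + (137,13)
→ (295, 28).  Check: 295²=87025, 111·28²=87024, difference 1.
n=2: (295,28)∘(295,28) = (295·295+111·28·28, 295·28+28·295) = (174049,16520)
n=3: (174049,16520)∘(295,28) = (295·174049+111·28·16520, 295·16520+28·174049) = (102688615,9746772)
n=4: (102688615,9746772)∘(295,28) = (295·102688615+111·28·9746772, 295·9746772+28·102688615) = (60586108801,5750578960)

295 28
174049 16520
102688615 9746772
60586108801 5750578960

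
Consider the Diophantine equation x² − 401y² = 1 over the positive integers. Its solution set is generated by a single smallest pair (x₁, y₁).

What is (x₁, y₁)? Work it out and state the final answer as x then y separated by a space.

√401 → a₀=20, period (40); ℓ=1 odd so k=1
i=0: a=20 ⇒ p=20, q=1
i=1: a=40 ⇒ p=801, q=40
(x₁, y₁) = (801, 40);  801² − 401·40² = 1 ✓

801 40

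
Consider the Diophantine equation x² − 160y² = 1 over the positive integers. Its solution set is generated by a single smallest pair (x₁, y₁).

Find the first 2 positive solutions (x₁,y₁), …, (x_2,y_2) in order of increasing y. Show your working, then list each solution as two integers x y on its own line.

√160 → a₀=12, period (1,1,1,5,1,1,1,24); ℓ=8 even so k=7
step 0: (12, 1)  from 12·(1,0) + (0,1)
…
step 3: (38, 3)  from 1·(25,2) + (13,1)
…
step 6: (468, 37)  from 1·(253,20) + (215,17)
step 7: (721, 57)  from 1·(468,37) + (253,20)
→ (721, 57).  Check: 721²=519841, 160·57²=519840, difference 1.
(x_2, y_2) = (721·721 + 160·57·57, 721·57 + 57·721) = (1039681, 82194)

721 57
1039681 82194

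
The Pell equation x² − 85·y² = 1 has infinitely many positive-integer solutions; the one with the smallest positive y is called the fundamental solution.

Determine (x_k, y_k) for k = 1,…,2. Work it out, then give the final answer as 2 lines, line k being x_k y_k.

285769 30996
163327842721 17715391848

√85 → a₀=9, period (4,1,1,4,18); ℓ=5 odd so k=9
k=0  a_k=9  p_k/q_k = 9/1
k=1  a_k=4  p_k/q_k = 37/4
k=2  a_k=1  p_k/q_k = 46/5
k=3  a_k=1  p_k/q_k = 83/9
k=4  a_k=4  p_k/q_k = 378/41
k=5  a_k=18  p_k/q_k = 6887/747
k=6  a_k=4  p_k/q_k = 27926/3029
k=7  a_k=1  p_k/q_k = 34813/3776
k=8  a_k=1  p_k/q_k = 62739/6805
k=9  a_k=4  p_k/q_k = 285769/30996
→ (285769, 30996).  Check: 285769²=81663921361, 85·30996²=81663921360, difference 1.
n=2: (285769,30996)∘(285769,30996) = (285769·285769+85·30996·30996, 285769·30996+30996·285769) = (163327842721,17715391848)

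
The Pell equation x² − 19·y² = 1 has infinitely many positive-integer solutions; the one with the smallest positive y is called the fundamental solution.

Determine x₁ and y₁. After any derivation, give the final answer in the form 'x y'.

d=19: √d = [4; 2,1,3,1,2,8] (ℓ=6, even), read p_5/q_5
step 0: (4, 1)  from 4·(1,0) + (0,1)
…
step 4: (61, 14)  from 1·(48,11) + (13,3)
step 5: (170, 39)  from 2·(61,14) + (48,11)
→ (170, 39).  Check: 170²=28900, 19·39²=28899, difference 1.

170 39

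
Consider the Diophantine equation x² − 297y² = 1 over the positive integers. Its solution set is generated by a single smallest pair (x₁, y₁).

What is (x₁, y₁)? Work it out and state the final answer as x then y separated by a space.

48599 2820

d=297: √d = [17; 4,3,1,1,2,1,1,3,4,34] (ℓ=10, even), read p_9/q_9
k=0  a_k=17  p_k/q_k = 17/1
k=1  a_k=4  p_k/q_k = 69/4
…
k=3  a_k=1  p_k/q_k = 293/17
…
k=5  a_k=2  p_k/q_k = 1327/77
…
k=8  a_k=3  p_k/q_k = 11357/659
k=9  a_k=4  p_k/q_k = 48599/2820
→ (48599, 2820).  Check: 48599²=2361862801, 297·2820²=2361862800, difference 1.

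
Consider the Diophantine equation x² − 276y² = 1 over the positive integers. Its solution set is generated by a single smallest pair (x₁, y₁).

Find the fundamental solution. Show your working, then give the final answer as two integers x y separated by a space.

√276 = [16; 1,1,1,1,2,2,2,1,1,1,1,32, …], period ℓ=12 (even) → k=11
i=0: a=16 ⇒ p=16, q=1
i=1: a=1 ⇒ p=17, q=1
i=2: a=1 ⇒ p=33, q=2
…
i=6: a=2 ⇒ p=515, q=31
i=7: a=2 ⇒ p=1246, q=75
i=8: a=1 ⇒ p=1761, q=106
i=9: a=1 ⇒ p=3007, q=181
i=10: a=1 ⇒ p=4768, q=287
i=11: a=1 ⇒ p=7775, q=468
→ (7775, 468).  Check: 7775²=60450625, 276·468²=60450624, difference 1.

7775 468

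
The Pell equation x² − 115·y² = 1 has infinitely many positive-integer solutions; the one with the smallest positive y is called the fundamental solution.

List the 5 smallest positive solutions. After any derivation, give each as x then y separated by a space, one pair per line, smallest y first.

1126 105
2535751 236460
5710510126 532507815
12860066268001 1199207362920
28960863525028126 2700614448788025

d=115: √d = [10; 1,2,1,1,1,1,1,2,1,20] (ℓ=10, even), read p_9/q_9
step 0: (10, 1)  from 10·(1,0) + (0,1)
step 1: (11, 1)  from 1·(10,1) + (1,0)
…
step 8: (815, 76)  from 2·(311,29) + (193,18)
step 9: (1126, 105)  from 1·(815,76) + (311,29)
→ (1126, 105).  Check: 1126²=1267876, 115·105²=1267875, difference 1.
n=2: (1126,105)∘(1126,105) = (1126·1126+115·105·105, 1126·105+105·1126) = (2535751,236460)
n=3: (2535751,236460)∘(1126,105) = (1126·2535751+115·105·236460, 1126·236460+105·2535751) = (5710510126,532507815)
n=4: (5710510126,532507815)∘(1126,105) = (1126·5710510126+115·105·532507815, 1126·532507815+105·5710510126) = (12860066268001,1199207362920)
n=5: (12860066268001,1199207362920)∘(1126,105) = (1126·12860066268001+115·105·1199207362920, 1126·1199207362920+105·12860066268001) = (28960863525028126,2700614448788025)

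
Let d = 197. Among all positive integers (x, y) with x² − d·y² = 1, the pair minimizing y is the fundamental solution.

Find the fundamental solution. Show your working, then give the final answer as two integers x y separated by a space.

[14; 28] for √197; ℓ=1 ⇒ convergent index 1
k=0  a_k=14  p_k/q_k = 14/1
k=1  a_k=28  p_k/q_k = 393/28
fundamental: x₁=393, y₁=28  (since 154449 − 197·784 = 1)

393 28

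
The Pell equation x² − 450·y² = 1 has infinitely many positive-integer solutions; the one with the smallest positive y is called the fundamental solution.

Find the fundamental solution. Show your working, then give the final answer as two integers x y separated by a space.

19601 924

d=450: √d = [21; 4,1,2,4,2,1,4,42] (ℓ=8, even), read p_7/q_7
a_0=21:  p_0=21·1+0=21,  q_0=21·0+1=1
…
a_2=1:  p_2=1·85+21=106,  q_2=1·4+1=5
…
a_4=4:  p_4=4·297+106=1294,  q_4=4·14+5=61
…
a_6=1:  p_6=1·2885+1294=4179,  q_6=1·136+61=197
a_7=4:  p_7=4·4179+2885=19601,  q_7=4·197+136=924
fundamental: x₁=19601, y₁=924  (since 384199201 − 450·853776 = 1)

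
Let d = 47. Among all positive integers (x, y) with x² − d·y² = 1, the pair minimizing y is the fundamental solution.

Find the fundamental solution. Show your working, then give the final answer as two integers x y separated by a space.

[6; 1,5,1,12] for √47; ℓ=4 ⇒ convergent index 3
k=0  a_k=6  p_k/q_k = 6/1
k=1  a_k=1  p_k/q_k = 7/1
k=2  a_k=5  p_k/q_k = 41/6
k=3  a_k=1  p_k/q_k = 48/7
(x₁, y₁) = (48, 7);  48² − 47·7² = 1 ✓

48 7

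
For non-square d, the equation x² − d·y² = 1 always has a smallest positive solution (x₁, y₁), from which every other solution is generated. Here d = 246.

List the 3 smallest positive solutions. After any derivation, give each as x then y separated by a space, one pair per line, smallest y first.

√246 → a₀=15, period (1,2,5,1,14,1,5,2,1,30); ℓ=10 even so k=9
i=0: a=15 ⇒ p=15, q=1
i=1: a=1 ⇒ p=16, q=1
i=2: a=2 ⇒ p=47, q=3
i=3: a=5 ⇒ p=251, q=16
…
i=8: a=2 ⇒ p=60777, q=3875
i=9: a=1 ⇒ p=88805, q=5662
(x₁, y₁) = (88805, 5662);  88805² − 246·5662² = 1 ✓
k=2:  x_2 = 88805·88805+246·5662·5662 = 15772656049,  y_2 = 88805·5662+5662·88805 = 1005627820
k=3:  x_3 = 88805·15772656049+246·5662·1005627820 = 2801381440774085,  y_3 = 88805·1005627820+5662·15772656049 = 178609557104538

88805 5662
15772656049 1005627820
2801381440774085 178609557104538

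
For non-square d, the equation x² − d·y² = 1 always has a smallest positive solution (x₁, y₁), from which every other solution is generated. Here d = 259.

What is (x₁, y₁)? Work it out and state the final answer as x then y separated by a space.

847225 52644

√259 → a₀=16, period (10,1,2,3,4,3,2,1,10,32); ℓ=10 even so k=9
i=0: a=16 ⇒ p=16, q=1
i=1: a=10 ⇒ p=161, q=10
i=2: a=1 ⇒ p=177, q=11
i=3: a=2 ⇒ p=515, q=32
i=4: a=3 ⇒ p=1722, q=107
…
i=7: a=2 ⇒ p=55265, q=3434
i=8: a=1 ⇒ p=79196, q=4921
i=9: a=10 ⇒ p=847225, q=52644
→ (847225, 52644).  Check: 847225²=717790200625, 259·52644²=717790200624, difference 1.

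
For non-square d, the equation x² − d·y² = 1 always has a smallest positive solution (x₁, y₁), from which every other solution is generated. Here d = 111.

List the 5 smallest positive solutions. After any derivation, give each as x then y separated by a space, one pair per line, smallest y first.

295 28
174049 16520
102688615 9746772
60586108801 5750578960
35745701503975 3392831839628

[10; 1,1,6,1,1,20] for √111; ℓ=6 ⇒ convergent index 5
a_0=10:  p_0=10·1+0=10,  q_0=10·0+1=1
a_1=1:  p_1=1·10+1=11,  q_1=1·1+0=1
…
a_3=6:  p_3=6·21+11=137,  q_3=6·2+1=13
a_4=1:  p_4=1·137+21=158,  q_4=1·13+2=15
a_5=1:  p_5=1·158+137=295,  q_5=1·15+13=28
→ (295, 28).  Check: 295²=87025, 111·28²=87024, difference 1.
k=2:  x_2 = 295·295+111·28·28 = 174049,  y_2 = 295·28+28·295 = 16520
k=3:  x_3 = 295·174049+111·28·16520 = 102688615,  y_3 = 295·16520+28·174049 = 9746772
k=4:  x_4 = 295·102688615+111·28·9746772 = 60586108801,  y_4 = 295·9746772+28·102688615 = 5750578960
k=5:  x_5 = 295·60586108801+111·28·5750578960 = 35745701503975,  y_5 = 295·5750578960+28·60586108801 = 3392831839628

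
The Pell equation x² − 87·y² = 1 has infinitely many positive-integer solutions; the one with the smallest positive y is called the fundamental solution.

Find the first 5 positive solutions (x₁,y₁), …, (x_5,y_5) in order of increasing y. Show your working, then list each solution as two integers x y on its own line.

28 3
1567 168
87724 9405
4910977 526512
274926988 29475267

d=87: √d = [9; 3,18] (ℓ=2, even), read p_1/q_1
i=0: a=9 ⇒ p=9, q=1
i=1: a=3 ⇒ p=28, q=3
fundamental: x₁=28, y₁=3  (since 784 − 87·9 = 1)
(28+3√87)^2 = 1567 + 168√87
(28+3√87)^3 = 87724 + 9405√87
(28+3√87)^4 = 4910977 + 526512√87
(28+3√87)^5 = 274926988 + 29475267√87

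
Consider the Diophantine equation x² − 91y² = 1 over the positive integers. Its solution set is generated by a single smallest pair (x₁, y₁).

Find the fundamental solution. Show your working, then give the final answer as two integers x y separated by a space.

√91 = [9; 1,1,5,1,5,1,1,18, …], period ℓ=8 (even) → k=7
k=0  a_k=9  p_k/q_k = 9/1
…
k=2  a_k=1  p_k/q_k = 19/2
…
k=4  a_k=1  p_k/q_k = 124/13
k=5  a_k=5  p_k/q_k = 725/76
k=6  a_k=1  p_k/q_k = 849/89
k=7  a_k=1  p_k/q_k = 1574/165
→ (1574, 165).  Check: 1574²=2477476, 91·165²=2477475, difference 1.

1574 165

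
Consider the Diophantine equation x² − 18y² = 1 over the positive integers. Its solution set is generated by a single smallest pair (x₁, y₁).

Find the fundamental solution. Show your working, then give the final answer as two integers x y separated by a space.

17 4

√18 → a₀=4, period (4,8); ℓ=2 even so k=1
a_0=4:  p_0=4·1+0=4,  q_0=4·0+1=1
a_1=4:  p_1=4·4+1=17,  q_1=4·1+0=4
(x₁, y₁) = (17, 4);  17² − 18·4² = 1 ✓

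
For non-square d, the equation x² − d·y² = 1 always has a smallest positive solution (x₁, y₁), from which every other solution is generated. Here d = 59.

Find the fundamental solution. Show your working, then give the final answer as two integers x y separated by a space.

530 69

d=59: √d = [7; 1,2,7,2,1,14] (ℓ=6, even), read p_5/q_5
i=0: a=7 ⇒ p=7, q=1
…
i=2: a=2 ⇒ p=23, q=3
…
i=4: a=2 ⇒ p=361, q=47
i=5: a=1 ⇒ p=530, q=69
fundamental: x₁=530, y₁=69  (since 280900 − 59·4761 = 1)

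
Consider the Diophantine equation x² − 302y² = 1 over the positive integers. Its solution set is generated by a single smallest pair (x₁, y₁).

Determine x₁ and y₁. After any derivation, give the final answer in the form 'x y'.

√302 = [17; 2,1,1,1,4,…,1,2,34, …], period ℓ=16 (even) → k=15
i=0: a=17 ⇒ p=17, q=1
i=1: a=2 ⇒ p=35, q=2
i=2: a=1 ⇒ p=52, q=3
i=3: a=1 ⇒ p=87, q=5
i=4: a=1 ⇒ p=139, q=8
…
i=7: a=1 ⇒ p=2068, q=119
…
i=13: a=1 ⇒ p=1042237, q=59974
i=14: a=1 ⇒ p=1617193, q=93059
i=15: a=2 ⇒ p=4276623, q=246092
(x₁, y₁) = (4276623, 246092);  4276623² − 302·246092² = 1 ✓

4276623 246092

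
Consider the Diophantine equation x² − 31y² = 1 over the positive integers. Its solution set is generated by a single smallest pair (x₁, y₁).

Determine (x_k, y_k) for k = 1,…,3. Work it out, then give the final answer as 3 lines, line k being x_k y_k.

1520 273
4620799 829920
14047227440 2522956527

√31 → a₀=5, period (1,1,3,5,3,1,1,10); ℓ=8 even so k=7
a_0=5:  p_0=5·1+0=5,  q_0=5·0+1=1
…
a_3=3:  p_3=3·11+6=39,  q_3=3·2+1=7
a_4=5:  p_4=5·39+11=206,  q_4=5·7+2=37
…
a_6=1:  p_6=1·657+206=863,  q_6=1·118+37=155
a_7=1:  p_7=1·863+657=1520,  q_7=1·155+118=273
fundamental: x₁=1520, y₁=273  (since 2310400 − 31·74529 = 1)
k=2:  x_2 = 1520·1520+31·273·273 = 4620799,  y_2 = 1520·273+273·1520 = 829920
k=3:  x_3 = 1520·4620799+31·273·829920 = 14047227440,  y_3 = 1520·829920+273·4620799 = 2522956527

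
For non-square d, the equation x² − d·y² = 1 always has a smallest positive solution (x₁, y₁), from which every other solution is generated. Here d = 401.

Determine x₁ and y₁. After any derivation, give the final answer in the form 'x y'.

√401 → a₀=20, period (40); ℓ=1 odd so k=1
i=0: a=20 ⇒ p=20, q=1
i=1: a=40 ⇒ p=801, q=40
→ (801, 40).  Check: 801²=641601, 401·40²=641600, difference 1.

801 40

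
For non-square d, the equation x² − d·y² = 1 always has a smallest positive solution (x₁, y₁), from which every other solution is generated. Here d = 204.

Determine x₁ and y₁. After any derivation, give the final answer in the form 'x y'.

4999 350

[14; 3,1,1,6,1,1,3,28] for √204; ℓ=8 ⇒ convergent index 7
step 0: (14, 1)  from 14·(1,0) + (0,1)
step 1: (43, 3)  from 3·(14,1) + (1,0)
…
step 4: (657, 46)  from 6·(100,7) + (57,4)
…
step 6: (1414, 99)  from 1·(757,53) + (657,46)
step 7: (4999, 350)  from 3·(1414,99) + (757,53)
→ (4999, 350).  Check: 4999²=24990001, 204·350²=24990000, difference 1.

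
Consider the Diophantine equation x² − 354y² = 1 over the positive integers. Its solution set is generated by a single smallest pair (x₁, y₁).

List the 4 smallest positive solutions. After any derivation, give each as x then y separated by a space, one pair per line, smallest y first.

d=354: √d = [18; 1,4,2,2,18,2,2,4,1,36] (ℓ=10, even), read p_9/q_9
step 0: (18, 1)  from 18·(1,0) + (0,1)
step 1: (19, 1)  from 1·(18,1) + (1,0)
step 2: (94, 5)  from 4·(19,1) + (18,1)
step 3: (207, 11)  from 2·(94,5) + (19,1)
…
step 5: (9351, 497)  from 18·(508,27) + (207,11)
step 6: (19210, 1021)  from 2·(9351,497) + (508,27)
step 7: (47771, 2539)  from 2·(19210,1021) + (9351,497)
step 8: (210294, 11177)  from 4·(47771,2539) + (19210,1021)
step 9: (258065, 13716)  from 1·(210294,11177) + (47771,2539)
→ (258065, 13716).  Check: 258065²=66597544225, 354·13716²=66597544224, difference 1.
(x_2, y_2) = (258065·258065 + 354·13716·13716, 258065·13716 + 13716·258065) = (133195088449, 7079239080)
(x_3, y_3) = (258065·133195088449 + 354·13716·7079239080, 258065·7079239080 + 13716·133195088449) = (68745981000924305, 3653807666346684)
(x_4, y_4) = (258065·68745981000924305 + 354·13716·3653807666346684, 258065·3653807666346684 + 13716·68745981000924305) = (35481863173873866451201, 1885839750824434773840)

258065 13716
133195088449 7079239080
68745981000924305 3653807666346684
35481863173873866451201 1885839750824434773840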